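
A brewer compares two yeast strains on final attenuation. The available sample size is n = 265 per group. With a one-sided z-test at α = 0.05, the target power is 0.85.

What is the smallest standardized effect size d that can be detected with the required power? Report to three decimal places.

d ≈ 0.233

Need Φ(δ − 1.645) = 0.85, so δ = 1.645 + 1.036 = 2.681.
δ = d·√(n/2) ⇒ d = δ/√(n/2) = 2.681/√(265/2) = 0.2329.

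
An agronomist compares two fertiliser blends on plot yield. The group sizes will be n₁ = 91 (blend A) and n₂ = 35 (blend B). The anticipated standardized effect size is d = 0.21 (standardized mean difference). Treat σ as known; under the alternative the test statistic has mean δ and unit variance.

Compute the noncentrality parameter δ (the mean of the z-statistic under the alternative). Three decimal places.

δ ≈ 1.056

The noncentrality parameter scales effect size by the design's sample-size factor: δ = d / √(1/n₁ + 1/n₂) = 0.21 / √(1/91 + 1/35) = 1.0558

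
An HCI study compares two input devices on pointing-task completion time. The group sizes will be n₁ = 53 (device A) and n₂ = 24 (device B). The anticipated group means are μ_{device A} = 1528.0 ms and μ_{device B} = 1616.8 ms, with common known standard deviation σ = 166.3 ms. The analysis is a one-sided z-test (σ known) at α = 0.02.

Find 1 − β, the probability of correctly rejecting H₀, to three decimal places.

Power ≈ 0.546

Standardized effect: d = |μ_{device A} − μ_{device B}| / σ = |1528.0 − 1616.8| / 166.3 = 0.5340
Noncentrality parameter: δ = d / √(1/n₁ + 1/n₂) = 0.5340 / √(1/53 + 1/24) = 2.1703
One-sided α = 0.02 → critical value z_{0.02} = 2.054.
Power = P(Z > 2.054 − δ) = Φ(0.117) = 0.5464.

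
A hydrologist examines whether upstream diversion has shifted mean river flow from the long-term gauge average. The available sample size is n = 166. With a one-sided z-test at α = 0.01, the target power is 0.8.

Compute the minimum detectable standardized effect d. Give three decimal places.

Need Φ(δ − 2.326) = 0.8, so δ = 2.326 + 0.842 = 3.168.
δ = d·√n ⇒ d = δ/√n = 3.168/√166 = 0.2459.

d ≈ 0.246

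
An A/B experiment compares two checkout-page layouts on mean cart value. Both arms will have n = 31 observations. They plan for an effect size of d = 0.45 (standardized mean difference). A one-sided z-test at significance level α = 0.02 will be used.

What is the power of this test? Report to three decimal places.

Noncentrality parameter: λ = d·√(n/2) = 0.45 × √(31/2) = 1.7717
Critical value for a one-sided test at α = 0.02: z_α = 2.054.
Power = P(Z > 2.054 − λ) = Φ(-0.282) = 0.3889.

Power ≈ 0.389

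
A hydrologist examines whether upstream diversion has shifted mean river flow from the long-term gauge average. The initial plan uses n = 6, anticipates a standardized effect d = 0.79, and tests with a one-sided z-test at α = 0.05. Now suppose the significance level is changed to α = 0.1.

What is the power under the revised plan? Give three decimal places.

Power ≈ 0.743

δ = d·√n = 0.79 × √6 = 1.9351 (unchanged). New critical value: z_{0.1} = 1.282.
Revised power = Φ(δ − 1.282) = Φ(0.654) = 0.7433.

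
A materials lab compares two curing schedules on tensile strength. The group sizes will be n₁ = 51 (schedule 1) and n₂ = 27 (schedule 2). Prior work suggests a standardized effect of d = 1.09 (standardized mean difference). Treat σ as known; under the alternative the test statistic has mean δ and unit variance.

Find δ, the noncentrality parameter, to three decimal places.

δ = d / √(1/n₁ + 1/n₂) = 1.09 / √(1/51 + 1/27) = 4.5798

δ ≈ 4.580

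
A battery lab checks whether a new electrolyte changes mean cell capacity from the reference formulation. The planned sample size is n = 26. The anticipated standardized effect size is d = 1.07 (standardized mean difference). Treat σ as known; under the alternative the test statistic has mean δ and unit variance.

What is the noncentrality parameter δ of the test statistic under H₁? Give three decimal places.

δ ≈ 5.456

δ = d·√n = 1.07 × √26 = 5.4560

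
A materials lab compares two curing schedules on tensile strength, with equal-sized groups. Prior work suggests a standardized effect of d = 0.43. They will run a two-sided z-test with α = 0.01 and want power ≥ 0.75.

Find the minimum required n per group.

n = 115 per group

For power 0.75 need Φ(δ − z_{0.005}) = 0.75, so δ = z_{0.005} + z_{0.25} = 2.576 + 0.674 = 3.250.
(Ignoring the negligible lower-tail rejection probability gives the usual closed-form inversion.)
δ = d·√(n/2) ⇒ n = 2(δ/d)² = 2 × (3.250 / 0.43)² = 114.27.
Rounding up, n = 115 per group.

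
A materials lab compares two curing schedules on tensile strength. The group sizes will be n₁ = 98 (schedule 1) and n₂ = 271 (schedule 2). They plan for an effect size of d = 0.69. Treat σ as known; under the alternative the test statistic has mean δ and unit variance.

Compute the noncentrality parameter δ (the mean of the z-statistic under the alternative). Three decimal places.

δ ≈ 5.854

The noncentrality parameter scales effect size by the design's sample-size factor: δ = d / √(1/n₁ + 1/n₂) = 0.69 / √(1/98 + 1/271) = 5.8537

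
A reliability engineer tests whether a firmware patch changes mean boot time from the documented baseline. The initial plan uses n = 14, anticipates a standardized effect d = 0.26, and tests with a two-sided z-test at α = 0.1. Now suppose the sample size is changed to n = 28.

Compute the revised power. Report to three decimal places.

With n = 28: δ = d·√n = 0.26 × √28 = 1.3758. Critical value z_{0.05} = 1.645.
Revised power = Φ(δ − 1.645) + Φ(−δ − 1.645) = Φ(-0.269) + Φ(-3.021) = 0.3939 + 0.0013 = 0.3952.

Power ≈ 0.395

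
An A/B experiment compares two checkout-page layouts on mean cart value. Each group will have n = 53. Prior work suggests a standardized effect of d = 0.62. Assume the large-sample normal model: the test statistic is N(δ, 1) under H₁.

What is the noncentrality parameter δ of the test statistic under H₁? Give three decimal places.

δ ≈ 3.192

The noncentrality parameter scales effect size by the design's sample-size factor: δ = d·√(n/2) = 0.62 × √(53/2) = 3.1916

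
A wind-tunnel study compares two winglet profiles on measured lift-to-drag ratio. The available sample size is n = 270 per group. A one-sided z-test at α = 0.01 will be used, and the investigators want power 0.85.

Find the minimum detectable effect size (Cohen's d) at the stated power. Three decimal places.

Required noncentrality: δ = z_{0.01} + z_{0.15} = 2.326 + 1.036 = 3.363.
δ = d·√(n/2) ⇒ d = δ/√(n/2) = 3.363/√(270/2) = 0.2894.

d ≈ 0.289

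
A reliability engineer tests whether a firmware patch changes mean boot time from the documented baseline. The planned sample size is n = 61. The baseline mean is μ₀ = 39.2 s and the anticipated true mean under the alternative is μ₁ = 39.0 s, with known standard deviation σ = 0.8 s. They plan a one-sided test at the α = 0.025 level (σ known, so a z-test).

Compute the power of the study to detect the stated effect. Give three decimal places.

Power ≈ 0.497

Standardized effect: d = |μ₁ − μ₀| / σ = |39.0 − 39.2| / 0.8 = 0.2500
Noncentrality parameter: δ = d·√n = 0.2500 × √61 = 1.9526
Critical value for a one-sided test at α = 0.025: z_α = 1.960.
Power = P(Z > 1.960 − δ) = Φ(-0.007) = 0.4970.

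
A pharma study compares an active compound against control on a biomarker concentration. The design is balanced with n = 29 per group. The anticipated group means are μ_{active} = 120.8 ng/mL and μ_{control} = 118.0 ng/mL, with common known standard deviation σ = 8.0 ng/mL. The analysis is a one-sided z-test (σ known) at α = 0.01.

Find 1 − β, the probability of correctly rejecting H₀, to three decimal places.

Standardized effect: d = |μ_{active} − μ_{control}| / σ = |120.8 − 118.0| / 8.0 = 0.3500
Noncentrality parameter: λ = d·√(n/2) = 0.3500 × √(29/2) = 1.3328
Critical value for a one-sided test at α = 0.01: z_α = 2.326.
Power = P(Z > 2.326 − λ) = Φ(-0.994) = 0.1602.

Power ≈ 0.160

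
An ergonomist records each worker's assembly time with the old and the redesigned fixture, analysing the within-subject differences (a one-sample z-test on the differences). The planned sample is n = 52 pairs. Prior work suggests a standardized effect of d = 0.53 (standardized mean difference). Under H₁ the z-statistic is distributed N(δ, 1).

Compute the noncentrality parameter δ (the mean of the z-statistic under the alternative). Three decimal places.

δ ≈ 3.822

δ = d·√n = 0.53 × √52 = 3.8219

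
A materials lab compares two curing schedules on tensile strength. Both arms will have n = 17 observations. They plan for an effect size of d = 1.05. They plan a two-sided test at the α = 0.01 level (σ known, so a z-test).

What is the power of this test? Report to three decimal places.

Power ≈ 0.686

Noncentrality parameter: δ = d·√(n/2) = 1.05 × √(17/2) = 3.0612
Critical value for a two-sided test at α = 0.01: z_{α/2} = 2.576.
Power = Φ(δ − 2.576) + Φ(−δ − 2.576) = Φ(0.485) + Φ(-5.637) = 0.6863 + 0.0000 = 0.6863.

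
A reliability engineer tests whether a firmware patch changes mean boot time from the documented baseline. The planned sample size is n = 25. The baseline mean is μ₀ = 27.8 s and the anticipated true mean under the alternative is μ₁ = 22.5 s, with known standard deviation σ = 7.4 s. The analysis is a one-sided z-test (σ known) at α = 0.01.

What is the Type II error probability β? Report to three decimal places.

Standardized effect: d = |μ₁ − μ₀| / σ = |22.5 − 27.8| / 7.4 = 0.7162
Noncentrality parameter: δ = d·√n = 0.7162 × √25 = 3.5811
Critical value for a one-sided test at α = 0.01: z_α = 2.326.
Power = P(Z > 2.326 − δ) = Φ(1.255) = 0.8952.
Type II error: β = 1 − power = 1 − 0.8952 = 0.1048.

β ≈ 0.105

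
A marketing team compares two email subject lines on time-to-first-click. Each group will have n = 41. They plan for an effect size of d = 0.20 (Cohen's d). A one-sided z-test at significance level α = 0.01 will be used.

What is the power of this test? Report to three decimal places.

Noncentrality parameter: δ = d·√(n/2) = 0.20 × √(41/2) = 0.9055
One-sided α = 0.01 → critical value z_{0.01} = 2.326.
Power = P(Z > 2.326 − δ) = Φ(-1.421) = 0.0777.

Power ≈ 0.078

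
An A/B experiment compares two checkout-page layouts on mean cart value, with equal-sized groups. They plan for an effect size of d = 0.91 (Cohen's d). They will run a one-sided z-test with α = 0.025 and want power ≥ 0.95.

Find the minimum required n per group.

n = 32 per group

For power 0.95 need Φ(δ − z_{0.025}) = 0.95, so δ = z_{0.025} + z_{0.05} = 1.960 + 1.645 = 3.605.
δ = d·√(n/2) ⇒ n = 2(δ/d)² = 2 × (3.605 / 0.91)² = 31.38.
Rounding up, n = 32 per group.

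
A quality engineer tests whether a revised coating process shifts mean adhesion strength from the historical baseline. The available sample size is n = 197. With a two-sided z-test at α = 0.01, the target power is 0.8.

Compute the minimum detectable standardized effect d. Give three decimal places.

d ≈ 0.243

Required noncentrality: δ = z_{0.005} + z_{0.20} = 2.576 + 0.842 = 3.417.
(The second rejection-region term Φ(−δ − z_{α/2}) is negligible and dropped.)
δ = d·√n ⇒ d = δ/√n = 3.417/√197 = 0.2435.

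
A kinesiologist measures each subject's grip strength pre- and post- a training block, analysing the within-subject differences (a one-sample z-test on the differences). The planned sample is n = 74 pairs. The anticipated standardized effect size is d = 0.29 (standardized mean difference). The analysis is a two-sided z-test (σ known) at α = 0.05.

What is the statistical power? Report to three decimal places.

Power ≈ 0.704

Noncentrality parameter: δ = d·√n = 0.29 × √74 = 2.4947
Critical value for a two-sided test at α = 0.05: z_{α/2} = 1.960.
Power = Φ(δ − 1.960) + Φ(−δ − 1.960) = Φ(0.535) + Φ(-4.455) = 0.7036 + 0.0000 = 0.7036.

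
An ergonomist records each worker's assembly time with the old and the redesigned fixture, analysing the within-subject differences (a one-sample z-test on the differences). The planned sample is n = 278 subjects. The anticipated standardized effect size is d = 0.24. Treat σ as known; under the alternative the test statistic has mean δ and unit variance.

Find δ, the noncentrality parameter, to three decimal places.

The noncentrality parameter scales effect size by the design's sample-size factor: δ = d·√n = 0.24 × √278 = 4.0016

δ ≈ 4.002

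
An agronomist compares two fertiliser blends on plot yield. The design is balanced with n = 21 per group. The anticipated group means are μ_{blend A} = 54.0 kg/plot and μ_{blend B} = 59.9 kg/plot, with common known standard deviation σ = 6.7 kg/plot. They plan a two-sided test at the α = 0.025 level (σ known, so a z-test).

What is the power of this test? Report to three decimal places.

Standardized effect: d = |μ_{blend A} − μ_{blend B}| / σ = |54.0 − 59.9| / 6.7 = 0.8806
Noncentrality parameter: δ = d·√(n/2) = 0.8806 × √(21/2) = 2.8535
Critical value for a two-sided test at α = 0.025: z_{α/2} = 2.241.
Power = Φ(δ − 2.241) + Φ(−δ − 2.241) = Φ(0.612) + Φ(-5.095) = 0.7298 + 0.0000 = 0.7298.

Power ≈ 0.730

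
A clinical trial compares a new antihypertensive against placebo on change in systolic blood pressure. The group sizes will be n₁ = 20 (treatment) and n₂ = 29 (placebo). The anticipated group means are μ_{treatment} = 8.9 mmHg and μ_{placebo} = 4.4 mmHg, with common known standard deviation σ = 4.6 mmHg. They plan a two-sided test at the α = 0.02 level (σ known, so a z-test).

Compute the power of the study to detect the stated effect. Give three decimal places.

Standardized effect: d = |μ_{treatment} − μ_{placebo}| / σ = |8.9 − 4.4| / 4.6 = 0.9783
Noncentrality parameter: δ = d / √(1/n₁ + 1/n₂) = 0.9783 / √(1/20 + 1/29) = 3.3657
Two-sided α = 0.02 → critical value z_{0.01} = 2.326.
Power = Φ(δ − 2.326) + Φ(−δ − 2.326) = Φ(1.039) + Φ(-5.692) = 0.8507 + 0.0000 = 0.8507.

Power ≈ 0.851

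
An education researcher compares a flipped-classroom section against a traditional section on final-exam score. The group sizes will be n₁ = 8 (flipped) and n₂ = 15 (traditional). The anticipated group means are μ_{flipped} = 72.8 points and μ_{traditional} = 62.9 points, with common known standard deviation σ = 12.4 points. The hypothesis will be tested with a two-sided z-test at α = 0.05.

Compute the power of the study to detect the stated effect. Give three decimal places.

Power ≈ 0.446

Standardized effect: d = |μ_{flipped} − μ_{traditional}| / σ = |72.8 − 62.9| / 12.4 = 0.7984
Noncentrality parameter: δ = d / √(1/n₁ + 1/n₂) = 0.7984 / √(1/8 + 1/15) = 1.8236
Critical value for a two-sided test at α = 0.05: z_{α/2} = 1.960.
Power = Φ(δ − 1.960) + Φ(−δ − 1.960) = Φ(-0.136) + Φ(-3.784) = 0.4458 + 0.0001 = 0.4459.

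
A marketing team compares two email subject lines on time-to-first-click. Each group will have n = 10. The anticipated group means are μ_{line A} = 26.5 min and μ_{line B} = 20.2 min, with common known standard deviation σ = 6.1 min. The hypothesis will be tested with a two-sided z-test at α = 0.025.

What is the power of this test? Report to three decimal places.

Power ≈ 0.527

Standardized effect: d = |μ_{line A} − μ_{line B}| / σ = |26.5 − 20.2| / 6.1 = 1.0328
Noncentrality parameter: δ = d·√(n/2) = 1.0328 × √(10/2) = 2.3094
Two-sided α = 0.025 → critical value z_{0.0125} = 2.241.
Power = Φ(δ − 2.241) + Φ(−δ − 2.241) = Φ(0.068) + Φ(-4.551) = 0.5271 + 0.0000 = 0.5271.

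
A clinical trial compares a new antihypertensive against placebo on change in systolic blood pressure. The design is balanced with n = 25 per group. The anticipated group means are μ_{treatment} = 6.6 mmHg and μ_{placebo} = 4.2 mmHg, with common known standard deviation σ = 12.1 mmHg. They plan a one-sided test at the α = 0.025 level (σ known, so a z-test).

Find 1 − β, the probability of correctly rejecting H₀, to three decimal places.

Standardized effect: d = |μ_{treatment} − μ_{placebo}| / σ = |6.6 − 4.2| / 12.1 = 0.1983
Noncentrality parameter: δ = d·√(n/2) = 0.1983 × √(25/2) = 0.7013
One-sided α = 0.025 → critical value z_{0.025} = 1.960.
Power = P(Z > 1.960 − δ) = Φ(-1.259) = 0.1041.

Power ≈ 0.104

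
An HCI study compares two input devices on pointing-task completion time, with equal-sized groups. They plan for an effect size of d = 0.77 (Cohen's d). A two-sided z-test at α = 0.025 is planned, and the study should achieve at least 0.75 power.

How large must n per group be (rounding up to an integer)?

Set Φ(δ − 2.241) = 0.75; then δ − 2.241 = Φ⁻¹(0.75) = 0.674, giving δ = 2.916.
(For δ > 0 the lower-tail rejection region contributes negligibly to power, so the one-term inversion is standard.)
δ = d·√(n/2) ⇒ n = 2(δ/d)² = 2 × (2.916 / 0.77)² = 28.68.
Rounding up, n = 29 per group.

n = 29 per group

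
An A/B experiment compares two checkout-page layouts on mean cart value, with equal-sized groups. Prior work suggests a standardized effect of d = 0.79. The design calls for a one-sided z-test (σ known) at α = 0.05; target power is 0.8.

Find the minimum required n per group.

Set Φ(δ − 1.645) = 0.8; then δ − 1.645 = Φ⁻¹(0.8) = 0.842, giving δ = 2.486.
δ = d·√(n/2) ⇒ n = 2(δ/d)² = 2 × (2.486 / 0.79)² = 19.81.
Round up to the next whole unit.

n = 20 per group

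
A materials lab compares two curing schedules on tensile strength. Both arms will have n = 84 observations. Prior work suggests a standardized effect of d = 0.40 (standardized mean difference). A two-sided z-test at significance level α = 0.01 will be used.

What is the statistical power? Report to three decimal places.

Noncentrality parameter: δ = d·√(n/2) = 0.40 × √(84/2) = 2.5923
Two-sided α = 0.01 → critical value z_{0.005} = 2.576.
Power = Φ(δ − 2.576) + Φ(−δ − 2.576) = Φ(0.016) + Φ(-5.168) = 0.5066 + 0.0000 = 0.5066.

Power ≈ 0.507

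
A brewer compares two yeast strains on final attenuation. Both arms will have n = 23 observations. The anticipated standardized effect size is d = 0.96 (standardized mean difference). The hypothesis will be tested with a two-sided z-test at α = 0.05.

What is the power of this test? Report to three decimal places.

Noncentrality parameter: δ = d·√(n/2) = 0.96 × √(23/2) = 3.2555
Critical value for a two-sided test at α = 0.05: z_{α/2} = 1.960.
Power = Φ(δ − 1.960) + Φ(−δ − 1.960) = Φ(1.296) + Φ(-5.215) = 0.9024 + 0.0000 = 0.9024.

Power ≈ 0.902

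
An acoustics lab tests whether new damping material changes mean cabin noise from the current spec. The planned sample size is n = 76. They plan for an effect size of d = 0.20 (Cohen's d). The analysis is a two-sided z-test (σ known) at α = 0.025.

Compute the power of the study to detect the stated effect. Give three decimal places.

Noncentrality parameter: δ = d·√n = 0.20 × √76 = 1.7436
Two-sided α = 0.025 → critical value z_{0.0125} = 2.241.
Power = Φ(δ − 2.241) + Φ(−δ − 2.241) = Φ(-0.498) + Φ(-3.985) = 0.3093 + 0.0000 = 0.3093.

Power ≈ 0.309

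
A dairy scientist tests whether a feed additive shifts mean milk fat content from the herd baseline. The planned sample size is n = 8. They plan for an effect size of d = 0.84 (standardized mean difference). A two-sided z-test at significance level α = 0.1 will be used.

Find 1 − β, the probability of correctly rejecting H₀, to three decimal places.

Noncentrality parameter: δ = d·√n = 0.84 × √8 = 2.3759
Two-sided α = 0.1 → critical value z_{0.05} = 1.645.
Power = Φ(δ − 1.645) + Φ(−δ − 1.645) = Φ(0.731) + Φ(-4.021) = 0.7676 + 0.0000 = 0.7676.

Power ≈ 0.768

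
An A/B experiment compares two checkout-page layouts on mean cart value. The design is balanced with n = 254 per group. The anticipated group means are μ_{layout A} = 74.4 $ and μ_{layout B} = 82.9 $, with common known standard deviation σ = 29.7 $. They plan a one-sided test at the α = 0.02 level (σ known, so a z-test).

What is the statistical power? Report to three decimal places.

Standardized effect: d = |μ_{layout A} − μ_{layout B}| / σ = |74.4 − 82.9| / 29.7 = 0.2862
Noncentrality parameter: δ = d·√(n/2) = 0.2862 × √(254/2) = 3.2253
Critical value for a one-sided test at α = 0.02: z_α = 2.054.
Power = P(Z > 2.054 − δ) = Φ(1.172) = 0.8793.

Power ≈ 0.879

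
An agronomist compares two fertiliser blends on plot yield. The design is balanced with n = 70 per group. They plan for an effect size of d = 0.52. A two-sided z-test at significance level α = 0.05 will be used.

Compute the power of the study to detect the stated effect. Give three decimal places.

Power ≈ 0.868

Noncentrality parameter: δ = d·√(n/2) = 0.52 × √(70/2) = 3.0764
Two-sided α = 0.05 → critical value z_{0.025} = 1.960.
Power = Φ(δ − 1.960) + Φ(−δ − 1.960) = Φ(1.116) + Φ(-5.036) = 0.8679 + 0.0000 = 0.8679.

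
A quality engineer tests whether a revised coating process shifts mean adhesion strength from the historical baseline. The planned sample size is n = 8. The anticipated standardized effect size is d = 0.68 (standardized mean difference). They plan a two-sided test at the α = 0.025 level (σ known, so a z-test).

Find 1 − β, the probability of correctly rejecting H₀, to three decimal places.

Noncentrality parameter: λ = d·√n = 0.68 × √8 = 1.9233
Two-sided α = 0.025 → critical value z_{0.0125} = 2.241.
Power = Φ(λ − 2.241) + Φ(−λ − 2.241) = Φ(-0.318) + Φ(-4.165) = 0.3752 + 0.0000 = 0.3752.

Power ≈ 0.375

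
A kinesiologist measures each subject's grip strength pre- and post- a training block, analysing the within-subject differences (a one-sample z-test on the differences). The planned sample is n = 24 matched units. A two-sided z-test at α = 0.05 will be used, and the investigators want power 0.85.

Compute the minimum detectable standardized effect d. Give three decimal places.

d ≈ 0.612

Required noncentrality: δ = z_{0.025} + z_{0.15} = 1.960 + 1.036 = 2.996.
(Lower-tail contribution to power is negligible for δ > 0.)
δ = d·√n ⇒ d = δ/√n = 2.996/√24 = 0.6116.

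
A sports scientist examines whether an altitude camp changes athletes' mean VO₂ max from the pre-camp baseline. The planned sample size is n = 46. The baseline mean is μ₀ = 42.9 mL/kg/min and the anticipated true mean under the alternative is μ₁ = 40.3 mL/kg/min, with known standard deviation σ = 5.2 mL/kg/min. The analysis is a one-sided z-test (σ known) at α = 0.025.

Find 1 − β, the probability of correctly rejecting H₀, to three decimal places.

Power ≈ 0.924

Standardized effect: d = |μ₁ − μ₀| / σ = |40.3 − 42.9| / 5.2 = 0.5000
Noncentrality parameter: δ = d·√n = 0.5000 × √46 = 3.3912
Critical value for a one-sided test at α = 0.025: z_α = 1.960.
Power = P(Z > 1.960 − δ) = Φ(1.431) = 0.9238.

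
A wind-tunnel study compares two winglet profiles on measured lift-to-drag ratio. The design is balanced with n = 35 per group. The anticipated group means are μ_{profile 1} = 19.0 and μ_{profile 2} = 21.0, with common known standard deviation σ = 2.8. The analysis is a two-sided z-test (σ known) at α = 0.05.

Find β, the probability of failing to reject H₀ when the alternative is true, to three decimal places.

β ≈ 0.152

Standardized effect: d = |μ_{profile 1} − μ_{profile 2}| / σ = |19.0 − 21.0| / 2.8 = 0.7143
Noncentrality parameter: δ = d·√(n/2) = 0.7143 × √(35/2) = 2.9881
Critical value for a two-sided test at α = 0.05: z_{α/2} = 1.960.
Power = Φ(δ − 1.960) + Φ(−δ − 1.960) = Φ(1.028) + Φ(-4.948) = 0.8481 + 0.0000 = 0.8481.
Type II error: β = 1 − power = 1 − 0.8481 = 0.1519.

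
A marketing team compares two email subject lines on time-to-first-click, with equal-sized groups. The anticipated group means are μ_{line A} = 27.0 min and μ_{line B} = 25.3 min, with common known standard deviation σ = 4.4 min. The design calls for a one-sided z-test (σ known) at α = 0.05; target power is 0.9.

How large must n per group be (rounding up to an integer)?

n = 115 per group

Standardized effect: d = |μ_{line A} − μ_{line B}| / σ = |27.0 − 25.3| / 4.4 = 0.3864
For power 0.9 need Φ(δ − z_{0.05}) = 0.9, so δ = z_{0.05} + z_{0.10} = 1.645 + 1.282 = 2.926.
δ = d·√(n/2) ⇒ n = 2(δ/d)² = 2 × (2.926 / 0.3864)² = 114.74.
Rounding up, n = 115 per group.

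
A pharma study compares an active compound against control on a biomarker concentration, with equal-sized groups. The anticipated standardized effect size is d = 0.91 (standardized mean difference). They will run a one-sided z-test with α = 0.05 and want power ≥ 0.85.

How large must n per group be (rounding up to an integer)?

For power 0.85 need Φ(δ − z_{0.05}) = 0.85, so δ = z_{0.05} + z_{0.15} = 1.645 + 1.036 = 2.681.
δ = d·√(n/2) ⇒ n = 2(δ/d)² = 2 × (2.681 / 0.91)² = 17.36.
Round up to the next whole unit.

n = 18 per group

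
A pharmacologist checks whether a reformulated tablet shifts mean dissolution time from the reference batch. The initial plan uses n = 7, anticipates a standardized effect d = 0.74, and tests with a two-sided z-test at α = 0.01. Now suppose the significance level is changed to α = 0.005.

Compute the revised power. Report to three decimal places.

δ = d·√n = 0.74 × √7 = 1.9579 (unchanged). New critical value: z_{0.0025} = 2.807.
Revised power = Φ(δ − 2.807) + Φ(−δ − 2.807) = Φ(-0.849) + Φ(-4.765) = 0.1979 + 0.0000 = 0.1979.

Power ≈ 0.198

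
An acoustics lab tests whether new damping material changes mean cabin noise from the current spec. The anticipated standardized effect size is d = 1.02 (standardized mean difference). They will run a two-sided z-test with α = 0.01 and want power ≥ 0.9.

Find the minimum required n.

n = 15

For power 0.9 need Φ(δ − z_{0.005}) = 0.9, so δ = z_{0.005} + z_{0.10} = 2.576 + 1.282 = 3.857.
(Ignoring the negligible lower-tail rejection probability gives the usual closed-form inversion.)
δ = d·√n ⇒ n = (δ/d)² = (3.857 / 1.02)² = 14.30.
Rounding up, n = 15.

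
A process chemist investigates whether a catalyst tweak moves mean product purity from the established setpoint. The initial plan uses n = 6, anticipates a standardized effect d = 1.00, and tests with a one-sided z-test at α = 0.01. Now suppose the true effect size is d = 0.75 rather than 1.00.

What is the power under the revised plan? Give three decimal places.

With d = 0.75: δ = d·√n = 0.75 × √6 = 1.8371. Critical value z_{0.01} = 2.326.
Revised power = P(Z > 2.326 − δ) = Φ(-0.489) = 0.3123.

Power ≈ 0.312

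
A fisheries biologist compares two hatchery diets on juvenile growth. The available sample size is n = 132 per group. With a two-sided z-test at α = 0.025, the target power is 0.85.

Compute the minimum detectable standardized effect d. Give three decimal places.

Need Φ(δ − 2.241) = 0.85, so δ = 2.241 + 1.036 = 3.278.
(Lower-tail contribution to power is negligible for δ > 0.)
δ = d·√(n/2) ⇒ d = δ/√(n/2) = 3.278/√(132/2) = 0.4035.

d ≈ 0.403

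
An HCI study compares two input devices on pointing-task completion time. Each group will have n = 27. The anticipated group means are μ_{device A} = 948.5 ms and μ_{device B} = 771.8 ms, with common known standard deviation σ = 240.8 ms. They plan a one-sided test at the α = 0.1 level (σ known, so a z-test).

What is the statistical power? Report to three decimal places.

Power ≈ 0.921

Standardized effect: d = |μ_{device A} − μ_{device B}| / σ = |948.5 − 771.8| / 240.8 = 0.7338
Noncentrality parameter: δ = d·√(n/2) = 0.7338 × √(27/2) = 2.6962
One-sided α = 0.1 → critical value z_{0.1} = 1.282.
Power = P(Z > 1.282 − δ) = Φ(1.415) = 0.9214.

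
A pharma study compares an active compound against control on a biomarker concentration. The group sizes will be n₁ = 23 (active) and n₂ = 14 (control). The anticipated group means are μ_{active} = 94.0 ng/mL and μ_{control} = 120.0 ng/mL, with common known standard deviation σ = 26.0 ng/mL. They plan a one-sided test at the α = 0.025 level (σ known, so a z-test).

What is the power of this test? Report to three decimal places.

Standardized effect: d = |μ_{active} − μ_{control}| / σ = |94.0 − 120.0| / 26.0 = 1.0000
Noncentrality parameter: δ = d / √(1/n₁ + 1/n₂) = 1.0000 / √(1/23 + 1/14) = 2.9500
Critical value for a one-sided test at α = 0.025: z_α = 1.960.
Power = P(Z > 1.960 − δ) = Φ(0.990) = 0.8389.

Power ≈ 0.839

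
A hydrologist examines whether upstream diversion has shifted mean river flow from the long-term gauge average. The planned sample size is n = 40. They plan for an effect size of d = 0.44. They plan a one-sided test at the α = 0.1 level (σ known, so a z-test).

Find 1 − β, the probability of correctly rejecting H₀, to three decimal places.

Power ≈ 0.933

Noncentrality parameter: δ = d·√n = 0.44 × √40 = 2.7828
Critical value for a one-sided test at α = 0.1: z_α = 1.282.
Power = Φ(δ − 1.282) = Φ(1.501) = 0.9334.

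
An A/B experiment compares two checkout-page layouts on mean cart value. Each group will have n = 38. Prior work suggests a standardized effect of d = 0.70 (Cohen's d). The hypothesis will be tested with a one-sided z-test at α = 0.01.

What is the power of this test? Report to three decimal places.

Power ≈ 0.766

Noncentrality parameter: δ = d·√(n/2) = 0.70 × √(38/2) = 3.0512
One-sided α = 0.01 → critical value z_{0.01} = 2.326.
Power = Φ(δ − 2.326) = Φ(0.725) = 0.7657.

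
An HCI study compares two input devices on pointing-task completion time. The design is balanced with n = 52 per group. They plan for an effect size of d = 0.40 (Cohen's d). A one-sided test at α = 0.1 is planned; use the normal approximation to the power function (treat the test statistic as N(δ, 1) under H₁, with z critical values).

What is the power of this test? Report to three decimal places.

Power ≈ 0.776

Noncentrality parameter: δ = d·√(n/2) = 0.40 × √(52/2) = 2.0396
Critical value for a one-sided test at α = 0.1: z_α = 1.282.
Power = Φ(δ − 1.282) = Φ(0.758) = 0.7758.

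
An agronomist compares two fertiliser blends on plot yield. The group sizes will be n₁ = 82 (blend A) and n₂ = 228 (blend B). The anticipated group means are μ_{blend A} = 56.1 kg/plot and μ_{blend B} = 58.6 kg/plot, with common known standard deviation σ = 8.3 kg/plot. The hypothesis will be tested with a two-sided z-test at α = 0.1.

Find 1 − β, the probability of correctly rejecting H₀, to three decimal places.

Power ≈ 0.756

Standardized effect: d = |μ_{blend A} − μ_{blend B}| / σ = |56.1 − 58.6| / 8.3 = 0.3012
Noncentrality parameter: δ = d / √(1/n₁ + 1/n₂) = 0.3012 / √(1/82 + 1/228) = 2.3391
Critical value for a two-sided test at α = 0.1: z_{α/2} = 1.645.
Power = Φ(δ − 1.645) + Φ(−δ − 1.645) = Φ(0.694) + Φ(-3.984) = 0.7562 + 0.0000 = 0.7563.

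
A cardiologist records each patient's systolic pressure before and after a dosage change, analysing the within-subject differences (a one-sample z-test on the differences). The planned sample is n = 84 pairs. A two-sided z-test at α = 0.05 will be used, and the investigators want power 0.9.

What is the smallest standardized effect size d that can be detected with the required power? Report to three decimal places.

Need Φ(δ − 1.960) = 0.9, so δ = 1.960 + 1.282 = 3.242.
(The second rejection-region term Φ(−δ − z_{α/2}) is negligible and dropped.)
δ = d·√n ⇒ d = δ/√n = 3.242/√84 = 0.3537.

d ≈ 0.354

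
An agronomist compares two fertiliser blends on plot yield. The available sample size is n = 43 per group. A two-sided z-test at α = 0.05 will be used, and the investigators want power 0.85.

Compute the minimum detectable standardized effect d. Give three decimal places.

Required noncentrality: δ = z_{0.025} + z_{0.15} = 1.960 + 1.036 = 2.996.
(Lower-tail contribution to power is negligible for δ > 0.)
δ = d·√(n/2) ⇒ d = δ/√(n/2) = 2.996/√(43/2) = 0.6462.

d ≈ 0.646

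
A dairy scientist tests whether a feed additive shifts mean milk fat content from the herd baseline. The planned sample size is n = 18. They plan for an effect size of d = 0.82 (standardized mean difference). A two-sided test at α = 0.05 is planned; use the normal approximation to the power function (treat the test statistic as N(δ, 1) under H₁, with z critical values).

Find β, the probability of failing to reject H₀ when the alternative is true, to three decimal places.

Noncentrality parameter: δ = d·√n = 0.82 × √18 = 3.4790
Two-sided α = 0.05 → critical value z_{0.025} = 1.960.
Power = Φ(δ − 1.960) + Φ(−δ − 1.960) = Φ(1.519) + Φ(-5.439) = 0.9356 + 0.0000 = 0.9356.
Type II error: β = 1 − power = 1 − 0.9356 = 0.0644.

β ≈ 0.064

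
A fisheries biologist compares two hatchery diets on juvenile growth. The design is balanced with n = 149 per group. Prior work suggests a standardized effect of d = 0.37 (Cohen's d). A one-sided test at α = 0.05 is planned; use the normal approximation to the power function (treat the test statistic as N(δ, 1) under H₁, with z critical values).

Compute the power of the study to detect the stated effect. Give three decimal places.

Noncentrality parameter: δ = d·√(n/2) = 0.37 × √(149/2) = 3.1936
Critical value for a one-sided test at α = 0.05: z_α = 1.645.
Power = P(Z > 1.645 − δ) = Φ(1.549) = 0.9393.

Power ≈ 0.939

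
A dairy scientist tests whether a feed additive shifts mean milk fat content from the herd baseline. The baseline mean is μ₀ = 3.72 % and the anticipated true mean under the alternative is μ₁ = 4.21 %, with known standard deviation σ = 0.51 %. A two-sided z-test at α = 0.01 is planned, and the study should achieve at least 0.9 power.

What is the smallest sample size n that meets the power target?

n = 17

Standardized effect: d = |μ₁ − μ₀| / σ = |4.21 − 3.72| / 0.51 = 0.9608
Set Φ(δ − 2.576) = 0.9; then δ − 2.576 = Φ⁻¹(0.9) = 1.282, giving δ = 3.857.
(For δ > 0 the lower-tail rejection region contributes negligibly to power, so the one-term inversion is standard.)
δ = d·√n ⇒ n = (δ/d)² = (3.857 / 0.9608)² = 16.12.
Rounding up, n = 17.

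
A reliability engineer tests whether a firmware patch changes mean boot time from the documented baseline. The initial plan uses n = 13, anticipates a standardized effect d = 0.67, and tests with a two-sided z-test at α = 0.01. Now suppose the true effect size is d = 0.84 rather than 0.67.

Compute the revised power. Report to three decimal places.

Power ≈ 0.675

With d = 0.84: δ = d·√n = 0.84 × √13 = 3.0287. Critical value z_{0.005} = 2.576.
Revised power = Φ(δ − 2.576) + Φ(−δ − 2.576) = Φ(0.453) + Φ(-5.604) = 0.6747 + 0.0000 = 0.6747.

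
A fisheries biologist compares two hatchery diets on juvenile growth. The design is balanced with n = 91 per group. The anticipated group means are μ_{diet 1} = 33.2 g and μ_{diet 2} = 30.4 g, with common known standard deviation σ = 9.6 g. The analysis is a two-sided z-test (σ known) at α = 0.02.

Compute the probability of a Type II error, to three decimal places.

Standardized effect: d = |μ_{diet 1} − μ_{diet 2}| / σ = |33.2 − 30.4| / 9.6 = 0.2917
Noncentrality parameter: δ = d·√(n/2) = 0.2917 × √(91/2) = 1.9674
Critical value for a two-sided test at α = 0.02: z_{α/2} = 2.326.
Power = Φ(δ − 2.326) + Φ(−δ − 2.326) = Φ(-0.359) + Φ(-4.294) = 0.3598 + 0.0000 = 0.3598.
Type II error: β = 1 − power = 1 − 0.3598 = 0.6402.

β ≈ 0.640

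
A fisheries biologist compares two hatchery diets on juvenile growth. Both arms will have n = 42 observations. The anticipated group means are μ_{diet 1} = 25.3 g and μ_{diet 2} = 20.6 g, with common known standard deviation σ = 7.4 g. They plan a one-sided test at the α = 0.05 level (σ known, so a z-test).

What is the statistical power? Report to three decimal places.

Power ≈ 0.897

Standardized effect: d = |μ_{diet 1} − μ_{diet 2}| / σ = |25.3 − 20.6| / 7.4 = 0.6351
Noncentrality parameter: λ = d·√(n/2) = 0.6351 × √(42/2) = 2.9106
Critical value for a one-sided test at α = 0.05: z_α = 1.645.
Power = P(Z > 1.645 − λ) = Φ(1.266) = 0.8972.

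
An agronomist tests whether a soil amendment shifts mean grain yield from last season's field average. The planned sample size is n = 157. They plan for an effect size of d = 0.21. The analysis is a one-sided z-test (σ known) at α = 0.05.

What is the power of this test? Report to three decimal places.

Noncentrality parameter: δ = d·√n = 0.21 × √157 = 2.6313
Critical value for a one-sided test at α = 0.05: z_α = 1.645.
Power = Φ(δ − 1.645) = Φ(0.986) = 0.8380.

Power ≈ 0.838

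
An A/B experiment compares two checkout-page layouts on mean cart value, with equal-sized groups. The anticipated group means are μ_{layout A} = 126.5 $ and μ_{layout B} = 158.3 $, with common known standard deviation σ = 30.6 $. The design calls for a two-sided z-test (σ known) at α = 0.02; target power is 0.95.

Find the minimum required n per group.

n = 30 per group

Standardized effect: d = |μ_{layout A} − μ_{layout B}| / σ = |126.5 − 158.3| / 30.6 = 1.0392
Set Φ(δ − 2.326) = 0.95; then δ − 2.326 = Φ⁻¹(0.95) = 1.645, giving δ = 3.971.
(The Φ(−δ − z_{α/2}) term is vanishingly small for δ > 0 and is dropped in the standard sample-size formula.)
δ = d·√(n/2) ⇒ n = 2(δ/d)² = 2 × (3.971 / 1.0392)² = 29.21.
Rounding up, n = 30 per group.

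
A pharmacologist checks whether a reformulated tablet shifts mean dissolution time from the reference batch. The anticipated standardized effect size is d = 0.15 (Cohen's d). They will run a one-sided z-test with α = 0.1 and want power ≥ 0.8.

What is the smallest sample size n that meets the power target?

n = 201

For power 0.8 need Φ(δ − z_{0.1}) = 0.8, so δ = z_{0.1} + z_{0.20} = 1.282 + 0.842 = 2.123.
δ = d·√n ⇒ n = (δ/d)² = (2.123 / 0.15)² = 200.35.
Round up to the next whole unit.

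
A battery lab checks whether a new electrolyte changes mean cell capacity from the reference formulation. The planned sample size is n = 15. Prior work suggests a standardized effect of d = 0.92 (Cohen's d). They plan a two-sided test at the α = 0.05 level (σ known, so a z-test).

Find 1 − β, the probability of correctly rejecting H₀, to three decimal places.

Power ≈ 0.946

Noncentrality parameter: δ = d·√n = 0.92 × √15 = 3.5631
Two-sided α = 0.05 → critical value z_{0.025} = 1.960.
Power = Φ(δ − 1.960) + Φ(−δ − 1.960) = Φ(1.603) + Φ(-5.523) = 0.9456 + 0.0000 = 0.9456.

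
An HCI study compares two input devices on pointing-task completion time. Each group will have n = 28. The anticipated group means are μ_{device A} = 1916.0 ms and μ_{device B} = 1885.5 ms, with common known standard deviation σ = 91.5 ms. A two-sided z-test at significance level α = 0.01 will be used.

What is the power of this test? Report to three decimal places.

Power ≈ 0.092

Standardized effect: d = |μ_{device A} − μ_{device B}| / σ = |1916.0 − 1885.5| / 91.5 = 0.3333
Noncentrality parameter: δ = d·√(n/2) = 0.3333 × √(28/2) = 1.2472
Critical value for a two-sided test at α = 0.01: z_{α/2} = 2.576.
Power = Φ(δ − 2.576) + Φ(−δ − 2.576) = Φ(-1.329) + Φ(-3.823) = 0.0920 + 0.0001 = 0.0921.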